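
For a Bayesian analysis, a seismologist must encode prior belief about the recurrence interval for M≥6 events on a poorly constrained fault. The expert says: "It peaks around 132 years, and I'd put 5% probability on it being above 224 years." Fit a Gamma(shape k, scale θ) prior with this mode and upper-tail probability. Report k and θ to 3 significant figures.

Gamma(k,θ) with k>1 has mode (k−1)θ, so θ = 132/(k−1).
Need P(X < 224) = 0.95 with θ tied to k this way. Start at k = 2, θ = 132: P(X<224) ≈ 0.506.
Too low — raise k to concentrate. Iterating converges to k ≈ 11.
Then θ = 132/(11−1) ≈ 13.2.

k ≈ 11, θ ≈ 13.2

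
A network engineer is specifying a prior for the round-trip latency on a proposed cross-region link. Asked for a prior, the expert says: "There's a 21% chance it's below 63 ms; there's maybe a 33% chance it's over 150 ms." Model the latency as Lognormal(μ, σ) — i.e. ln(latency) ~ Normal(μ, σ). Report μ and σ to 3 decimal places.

μ ≈ 4.704, σ ≈ 0.696

If T ~ Lognormal(μ,σ) then ln T ~ Normal(μ,σ), so the p-quantile of ln T is μ + z_p·σ.
ln(63) = 4.143 and ln(150) = 5.011; z_{0.21} = -0.8064, z_{0.67} = 0.4399.
σ = (5.011 − 4.143)/(0.4399 − (-0.8064)) = 0.696.
μ = 4.143 − (-0.8064)·0.696 = 4.704.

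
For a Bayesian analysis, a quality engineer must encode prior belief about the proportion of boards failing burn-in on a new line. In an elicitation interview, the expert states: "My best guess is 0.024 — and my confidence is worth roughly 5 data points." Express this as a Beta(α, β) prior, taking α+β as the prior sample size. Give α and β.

Under the effective-sample-size interpretation, Beta(α, β) has prior mean α/(α+β) and prior sample size α+β.
So α+β = 5 and α/(α+β) = 0.024, giving α = 0.024·5 = 0.12 and β = 5 − 0.12 = 4.88.

α = 0.12, β = 4.88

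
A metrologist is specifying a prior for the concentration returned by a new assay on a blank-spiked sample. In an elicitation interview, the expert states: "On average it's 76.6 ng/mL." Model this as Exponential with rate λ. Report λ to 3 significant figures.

λ ≈ 0.0131

Exponential mean = 1/λ, so λ = 1/76.6 = 0.0131.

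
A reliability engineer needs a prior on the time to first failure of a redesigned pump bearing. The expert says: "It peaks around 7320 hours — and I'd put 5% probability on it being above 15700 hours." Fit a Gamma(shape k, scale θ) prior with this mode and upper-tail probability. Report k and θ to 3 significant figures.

Gamma(k,θ) with k>1 has mode (k−1)θ, so θ = 7320/(k−1).
Need P(X < 15700) = 0.95 with θ tied to k this way. Start at k = 2, θ = 7320: P(X<15700) ≈ 0.632.
Too low — raise k to concentrate. Iterating converges to k ≈ 5.74.
Then θ = 7320/(5.74−1) ≈ 1550.

k ≈ 5.74, θ ≈ 1550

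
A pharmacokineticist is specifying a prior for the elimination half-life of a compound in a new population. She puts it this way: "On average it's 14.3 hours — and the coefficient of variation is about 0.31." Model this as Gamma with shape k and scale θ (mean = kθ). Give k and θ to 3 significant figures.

k ≈ 10.4, θ ≈ 1.37

For Gamma(k, scale θ): mean = kθ, variance = kθ², so CV = 1/√k.
CV = 0.31, hence k = 1/CV² = 10.4.
Then θ = mean/k = 14.3/10.4 = 1.37.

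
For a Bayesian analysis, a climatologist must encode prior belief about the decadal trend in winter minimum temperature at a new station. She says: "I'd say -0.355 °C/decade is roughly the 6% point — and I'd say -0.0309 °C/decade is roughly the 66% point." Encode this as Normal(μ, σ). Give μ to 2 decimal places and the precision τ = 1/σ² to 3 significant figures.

μ = -0.10, τ = 36.8

For Normal(μ,σ), the p-quantile is μ + z_p·σ. Here z_{0.06} = -1.555, z_{0.66} = 0.4125.
So -0.355 = μ − 1.555σ and -0.0309 = μ + 0.4125σ.
Subtracting: σ = (-0.0309 − -0.355)/(0.4125 − (-1.555)) = 0.16.
Then μ = -0.355 − (-1.555)·0.16 = -0.10.
Precision τ = 1/σ² = 1/0.1647² = 36.8.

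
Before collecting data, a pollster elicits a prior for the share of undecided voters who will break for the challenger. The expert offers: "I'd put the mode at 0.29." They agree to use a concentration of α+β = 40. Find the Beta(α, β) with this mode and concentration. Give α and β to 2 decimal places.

For α,β > 1 the Beta mode is (α−1)/(α+β−2). With α+β = 40, the mode is (α−1)/38.
Set (α−1)/38 = 0.29 → α = 1 + 0.29·38 = 12.02.
β = 40 − α = 27.98.

α = 12.02, β = 27.98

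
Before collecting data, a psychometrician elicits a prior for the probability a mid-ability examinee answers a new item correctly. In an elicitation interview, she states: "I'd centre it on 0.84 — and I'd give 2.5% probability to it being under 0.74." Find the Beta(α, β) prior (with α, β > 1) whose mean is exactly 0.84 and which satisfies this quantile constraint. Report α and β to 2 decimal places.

α ≈ 52.21, β ≈ 9.95

With mean 0.84 fixed, write α = 0.84s, β = 0.16s where s = α+β.
Need P(θ < 0.74) = 0.025 under Beta(0.84s, 0.16s). Normal approximation: (q−m)/√(m(1−m)/s) ≈ z_{0.025} = -1.96, so s ≈ 0.84·0.16·(-1.96)²/(0.74−0.84)² = 51.6.
At s = 51.6: P(θ<0.74) ≈ 0.036. Adjusting to match 0.025 gives s ≈ 62.16.
So α = 0.84·62.16 ≈ 52.21, β = 0.16·62.16 ≈ 9.95.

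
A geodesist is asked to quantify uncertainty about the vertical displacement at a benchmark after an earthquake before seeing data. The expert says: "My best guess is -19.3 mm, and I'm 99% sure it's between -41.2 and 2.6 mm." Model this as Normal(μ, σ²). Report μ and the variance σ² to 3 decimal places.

μ = -19.300, σ² = 72.286

A symmetric 99% interval runs μ ± z·σ with z = 2.576.
Half-width = 21.9, so σ = 21.9/2.576 = 8.5021 and σ² = 72.286.
μ is the stated best guess, -19.300.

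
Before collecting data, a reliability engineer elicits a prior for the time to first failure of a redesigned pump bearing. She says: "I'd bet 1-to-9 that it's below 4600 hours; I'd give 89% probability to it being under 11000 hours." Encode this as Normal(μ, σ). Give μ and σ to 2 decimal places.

μ = 7870.20, σ = 2551.75

For Normal(μ,σ), the p-quantile is μ + z_p·σ. Here z_{0.1} = -1.282, z_{0.89} = 1.227.
So 4600 = μ − 1.282σ and 11000 = μ + 1.227σ.
Subtracting: σ = (11000 − 4600)/(1.227 − (-1.282)) = 2551.75.
Then μ = 4600 − (-1.282)·2551.75 = 7870.20.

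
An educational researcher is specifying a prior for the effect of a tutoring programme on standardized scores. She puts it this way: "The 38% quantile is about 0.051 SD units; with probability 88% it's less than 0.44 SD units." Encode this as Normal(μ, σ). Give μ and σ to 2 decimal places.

For Normal(μ,σ), the p-quantile is μ + z_p·σ. Here z_{0.38} = -0.3055, z_{0.88} = 1.175.
So 0.051 = μ − 0.3055σ and 0.44 = μ + 1.175σ.
Subtracting: σ = (0.44 − 0.051)/(1.175 − (-0.3055)) = 0.26.
Then μ = 0.051 − (-0.3055)·0.26 = 0.13.

μ = 0.13, σ = 0.26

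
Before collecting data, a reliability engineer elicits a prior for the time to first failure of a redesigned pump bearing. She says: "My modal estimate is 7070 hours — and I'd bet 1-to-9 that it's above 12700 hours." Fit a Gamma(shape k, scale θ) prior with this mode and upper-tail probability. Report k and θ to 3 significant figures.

k ≈ 6.55, θ ≈ 1270

Gamma(k,θ) with k>1 has mode (k−1)θ, so θ = 7070/(k−1).
Need P(X < 12700) = 0.9 with θ tied to k this way. Start at k = 2, θ = 7070: P(X<12700) ≈ 0.536.
Too low — raise k to concentrate. Iterating converges to k ≈ 6.55.
Then θ = 7070/(6.55−1) ≈ 1270.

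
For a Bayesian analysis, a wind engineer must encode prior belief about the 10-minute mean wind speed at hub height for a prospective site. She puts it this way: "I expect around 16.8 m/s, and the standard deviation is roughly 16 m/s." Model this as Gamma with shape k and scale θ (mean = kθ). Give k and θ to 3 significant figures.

For Gamma(k, scale θ): mean = kθ, variance = kθ², so CV = 1/√k.
CV = SD/mean = 16/16.8 = 0.9524, hence k = 1/CV² = 1.1.
Then θ = mean/k = 16.8/1.1 = 15.2.

k ≈ 1.1, θ ≈ 15.2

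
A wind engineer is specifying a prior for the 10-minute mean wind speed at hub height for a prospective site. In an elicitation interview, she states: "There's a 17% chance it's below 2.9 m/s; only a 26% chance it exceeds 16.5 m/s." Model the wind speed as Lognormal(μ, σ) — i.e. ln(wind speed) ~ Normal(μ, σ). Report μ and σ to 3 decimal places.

If T ~ Lognormal(μ,σ) then ln T ~ Normal(μ,σ), so the p-quantile of ln T is μ + z_p·σ.
ln(2.9) = 1.065 and ln(16.5) = 2.803; z_{0.17} = -0.9542, z_{0.74} = 0.6433.
σ = (2.803 − 1.065)/(0.6433 − (-0.9542)) = 1.088.
μ = 1.065 − (-0.9542)·1.088 = 2.103.

μ ≈ 2.103, σ ≈ 1.088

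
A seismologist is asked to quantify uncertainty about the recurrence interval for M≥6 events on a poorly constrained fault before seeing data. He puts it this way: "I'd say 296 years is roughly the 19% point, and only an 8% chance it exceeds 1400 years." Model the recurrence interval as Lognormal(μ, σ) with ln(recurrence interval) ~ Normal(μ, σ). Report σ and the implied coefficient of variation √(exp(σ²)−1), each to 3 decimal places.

σ ≈ 0.681, CV ≈ 0.768

If T ~ Lognormal(μ,σ) then ln T ~ Normal(μ,σ), so the p-quantile of ln T is μ + z_p·σ.
ln(296) = 5.69 and ln(1400) = 7.244; z_{0.19} = -0.8779, z_{0.92} = 1.405.
σ = (7.244 − 5.69)/(1.405 − (-0.8779)) = 0.681.
μ = 5.69 − (-0.8779)·0.681 = 6.288.
CV = √(exp(σ²)−1) = √(exp(0.4633)−1) = 0.768.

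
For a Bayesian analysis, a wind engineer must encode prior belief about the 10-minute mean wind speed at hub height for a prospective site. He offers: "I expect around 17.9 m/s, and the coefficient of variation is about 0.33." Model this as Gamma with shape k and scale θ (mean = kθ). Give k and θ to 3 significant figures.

k ≈ 9.18, θ ≈ 1.95

For Gamma(k, scale θ): mean = kθ, variance = kθ², so CV = 1/√k.
CV = 0.33, hence k = 1/CV² = 9.18.
Then θ = mean/k = 17.9/9.18 = 1.95.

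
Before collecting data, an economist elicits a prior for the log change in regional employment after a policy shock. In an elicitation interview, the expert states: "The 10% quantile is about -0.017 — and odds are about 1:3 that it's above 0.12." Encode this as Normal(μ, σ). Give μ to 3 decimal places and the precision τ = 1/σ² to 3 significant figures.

μ = 0.073, τ = 204

The p-quantile of Normal(μ,σ) is μ + z_p·σ, with z_{0.1} = -1.282 and z_{0.75} = 0.6745.
Eliminate σ: μ = (z₂·x₁ − z₁·x₂)/(z₂ − z₁) = (0.6745·-0.017 − (-1.282)·0.12)/1.956 = 0.073.
Then σ = (x₂ − x₁)/(z₂ − z₁) = (0.12 − -0.017)/1.956 = 0.070.
Precision τ = 1/σ² = 1/0.07004² = 204.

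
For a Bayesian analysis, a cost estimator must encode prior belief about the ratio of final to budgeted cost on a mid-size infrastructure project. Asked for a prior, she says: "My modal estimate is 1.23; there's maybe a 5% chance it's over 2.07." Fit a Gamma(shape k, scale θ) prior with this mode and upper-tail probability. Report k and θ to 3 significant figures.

k ≈ 11.3, θ ≈ 0.119

Gamma(k,θ) with k>1 has mode (k−1)θ, so θ = 1.23/(k−1).
Need P(X < 2.07) = 0.95 with θ tied to k this way. Start at k = 2, θ = 1.23: P(X<2.07) ≈ 0.501.
Too low — raise k to concentrate. Iterating converges to k ≈ 11.3.
Then θ = 1.23/(11.3−1) ≈ 0.119.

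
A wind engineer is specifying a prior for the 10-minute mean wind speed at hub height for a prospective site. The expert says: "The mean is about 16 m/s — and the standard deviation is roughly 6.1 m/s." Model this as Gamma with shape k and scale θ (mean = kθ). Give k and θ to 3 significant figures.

For Gamma(k, scale θ): mean = kθ, variance = kθ², so CV = 1/√k.
CV = SD/mean = 6.1/16 = 0.3812, hence k = 1/CV² = 6.88.
Then θ = mean/k = 16/6.88 = 2.33.

k ≈ 6.88, θ ≈ 2.33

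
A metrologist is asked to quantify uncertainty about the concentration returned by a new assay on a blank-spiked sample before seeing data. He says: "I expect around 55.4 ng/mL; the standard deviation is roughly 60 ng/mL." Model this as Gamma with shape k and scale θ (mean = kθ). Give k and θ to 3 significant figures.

k ≈ 0.853, θ ≈ 65

For Gamma(k, scale θ): mean = kθ, variance = kθ², so CV = 1/√k.
CV = SD/mean = 60/55.4 = 1.083, hence k = 1/CV² = 0.853.
Then θ = mean/k = 55.4/0.853 = 65.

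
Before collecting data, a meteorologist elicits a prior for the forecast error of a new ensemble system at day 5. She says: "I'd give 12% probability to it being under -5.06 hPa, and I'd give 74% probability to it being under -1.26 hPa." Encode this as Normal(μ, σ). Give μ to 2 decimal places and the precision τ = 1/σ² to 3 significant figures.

The p-quantile of Normal(μ,σ) is μ + z_p·σ, with z_{0.12} = -1.175 and z_{0.74} = 0.6433.
Eliminate σ: μ = (z₂·x₁ − z₁·x₂)/(z₂ − z₁) = (0.6433·-5.06 − (-1.175)·-1.26)/1.818 = -2.60.
Then σ = (x₂ − x₁)/(z₂ − z₁) = (-1.26 − -5.06)/1.818 = 2.09.
Precision τ = 1/σ² = 1/2.09² = 0.229.

μ = -2.60, τ = 0.229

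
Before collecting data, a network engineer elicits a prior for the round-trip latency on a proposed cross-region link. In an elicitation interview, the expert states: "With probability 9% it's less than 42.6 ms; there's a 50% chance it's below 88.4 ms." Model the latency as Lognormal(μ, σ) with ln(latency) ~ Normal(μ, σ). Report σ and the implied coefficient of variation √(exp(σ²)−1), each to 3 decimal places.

σ ≈ 0.544, CV ≈ 0.587

If T ~ Lognormal(μ,σ) then ln T ~ Normal(μ,σ), so the p-quantile of ln T is μ + z_p·σ.
ln(42.6) = 3.752 and ln(88.4) = 4.482; z_{0.09} = -1.341, z_{0.5} = 0.
σ = (4.482 − 3.752)/(0 − (-1.341)) = 0.544.
μ = 3.752 − (-1.341)·0.544 = 4.482.
CV = √(exp(σ²)−1) = √(exp(0.2965)−1) = 0.587.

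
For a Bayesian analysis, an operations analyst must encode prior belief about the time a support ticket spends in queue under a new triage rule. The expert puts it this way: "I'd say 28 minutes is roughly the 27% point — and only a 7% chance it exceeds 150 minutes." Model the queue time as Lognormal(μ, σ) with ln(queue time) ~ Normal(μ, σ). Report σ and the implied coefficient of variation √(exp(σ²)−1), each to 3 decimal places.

If T ~ Lognormal(μ,σ) then ln T ~ Normal(μ,σ), so the p-quantile of ln T is μ + z_p·σ.
ln(28) = 3.332 and ln(150) = 5.011; z_{0.27} = -0.6128, z_{0.93} = 1.476.
σ = (5.011 − 3.332)/(1.476 − (-0.6128)) = 0.804.
μ = 3.332 − (-0.6128)·0.804 = 3.825.
CV = √(exp(σ²)−1) = √(exp(0.6458)−1) = 0.953.

σ ≈ 0.804, CV ≈ 0.953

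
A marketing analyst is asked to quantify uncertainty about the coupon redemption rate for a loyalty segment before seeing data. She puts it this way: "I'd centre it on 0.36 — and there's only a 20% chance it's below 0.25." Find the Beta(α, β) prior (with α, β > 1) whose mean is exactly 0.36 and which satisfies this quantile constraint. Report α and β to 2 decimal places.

With mean 0.36 fixed, write α = 0.36s, β = 0.64s where s = α+β.
Need P(θ < 0.25) = 0.2 under Beta(0.36s, 0.64s). Normal approximation: (q−m)/√(m(1−m)/s) ≈ z_{0.2} = -0.842, so s ≈ 0.36·0.64·(-0.842)²/(0.25−0.36)² = 13.5.
At s = 13.5: P(θ<0.25) ≈ 0.204. Adjusting to match 0.2 gives s ≈ 13.93.
So α = 0.36·13.93 ≈ 5.02, β = 0.64·13.93 ≈ 8.92.

α ≈ 5.02, β ≈ 8.92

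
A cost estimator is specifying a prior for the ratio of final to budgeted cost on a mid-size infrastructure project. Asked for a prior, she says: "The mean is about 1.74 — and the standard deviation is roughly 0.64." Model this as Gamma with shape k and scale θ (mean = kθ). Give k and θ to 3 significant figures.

k ≈ 7.39, θ ≈ 0.235

For Gamma(k, scale θ): mean = kθ, variance = kθ², so CV = 1/√k.
CV = SD/mean = 0.64/1.74 = 0.3678, hence k = 1/CV² = 7.39.
Then θ = mean/k = 1.74/7.39 = 0.235.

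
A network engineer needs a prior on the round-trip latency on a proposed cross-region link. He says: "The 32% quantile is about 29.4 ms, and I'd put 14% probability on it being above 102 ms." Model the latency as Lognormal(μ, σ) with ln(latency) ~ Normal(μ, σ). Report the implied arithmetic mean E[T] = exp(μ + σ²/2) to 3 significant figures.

E[T] ≈ 59.1 ms

If T ~ Lognormal(μ,σ) then ln T ~ Normal(μ,σ), so the p-quantile of ln T is μ + z_p·σ.
ln(29.4) = 3.381 and ln(102) = 4.625; z_{0.32} = -0.4677, z_{0.86} = 1.08.
σ = (4.625 − 3.381)/(1.08 − (-0.4677)) = 0.804.
μ = 3.381 − (-0.4677)·0.804 = 3.757.
E[T] = exp(μ + σ²/2) = exp(3.757 + 0.3229) = 59.1 ms.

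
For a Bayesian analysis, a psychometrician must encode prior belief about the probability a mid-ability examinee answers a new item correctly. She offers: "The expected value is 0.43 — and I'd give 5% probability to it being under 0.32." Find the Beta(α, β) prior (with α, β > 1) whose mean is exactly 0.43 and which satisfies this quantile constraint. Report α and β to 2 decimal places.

α ≈ 22.54, β ≈ 29.88

With mean 0.43 fixed, write α = 0.43s, β = 0.57s where s = α+β.
Need P(θ < 0.32) = 0.05 under Beta(0.43s, 0.57s). Normal approximation: (q−m)/√(m(1−m)/s) ≈ z_{0.05} = -1.64, so s ≈ 0.43·0.57·(-1.64)²/(0.32−0.43)² = 54.8.
At s = 54.8: P(θ<0.32) ≈ 0.046. Adjusting to match 0.05 gives s ≈ 52.42.
So α = 0.43·52.42 ≈ 22.54, β = 0.57·52.42 ≈ 29.88.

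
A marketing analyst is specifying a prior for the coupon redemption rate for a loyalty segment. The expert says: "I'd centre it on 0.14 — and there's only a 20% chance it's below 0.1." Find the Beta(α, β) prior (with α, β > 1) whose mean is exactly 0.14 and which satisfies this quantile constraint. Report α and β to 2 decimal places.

α ≈ 7.74, β ≈ 47.56

With mean 0.14 fixed, write α = 0.14s, β = 0.86s where s = α+β.
Need P(θ < 0.1) = 0.2 under Beta(0.14s, 0.86s). Normal approximation: (q−m)/√(m(1−m)/s) ≈ z_{0.2} = -0.842, so s ≈ 0.14·0.86·(-0.842)²/(0.1−0.14)² = 53.3.
At s = 53.3: P(θ<0.1) ≈ 0.205. Adjusting to match 0.2 gives s ≈ 55.30.
So α = 0.14·55.30 ≈ 7.74, β = 0.86·55.30 ≈ 47.56.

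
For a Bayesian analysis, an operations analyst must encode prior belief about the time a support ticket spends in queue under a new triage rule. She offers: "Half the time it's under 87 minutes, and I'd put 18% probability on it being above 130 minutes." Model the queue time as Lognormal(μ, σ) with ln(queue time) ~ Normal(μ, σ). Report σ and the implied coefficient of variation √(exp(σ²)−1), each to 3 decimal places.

If T ~ Lognormal(μ,σ) then ln T ~ Normal(μ,σ), so the p-quantile of ln T is μ + z_p·σ.
ln(87) = 4.466 and ln(130) = 4.868; z_{0.5} = 0, z_{0.82} = 0.9154.
σ = (4.868 − 4.466)/(0.9154 − (0)) = 0.439.
μ = 4.466 − (0)·0.439 = 4.466.
CV = √(exp(σ²)−1) = √(exp(0.1925)−1) = 0.461.

σ ≈ 0.439, CV ≈ 0.461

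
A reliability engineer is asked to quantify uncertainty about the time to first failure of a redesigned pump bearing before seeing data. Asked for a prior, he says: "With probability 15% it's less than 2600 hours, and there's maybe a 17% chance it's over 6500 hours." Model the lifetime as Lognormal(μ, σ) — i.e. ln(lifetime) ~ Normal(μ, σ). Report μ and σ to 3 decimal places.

μ ≈ 8.340, σ ≈ 0.460

If T ~ Lognormal(μ,σ) then ln T ~ Normal(μ,σ), so the p-quantile of ln T is μ + z_p·σ.
ln(2600) = 7.863 and ln(6500) = 8.78; z_{0.15} = -1.036, z_{0.83} = 0.9542.
σ = (8.78 − 7.863)/(0.9542 − (-1.036)) = 0.460.
μ = 7.863 − (-1.036)·0.460 = 8.340.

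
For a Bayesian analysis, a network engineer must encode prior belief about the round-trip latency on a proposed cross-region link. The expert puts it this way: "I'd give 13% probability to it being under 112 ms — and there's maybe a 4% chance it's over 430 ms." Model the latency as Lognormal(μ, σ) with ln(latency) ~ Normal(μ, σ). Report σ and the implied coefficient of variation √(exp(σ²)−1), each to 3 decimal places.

If T ~ Lognormal(μ,σ) then ln T ~ Normal(μ,σ), so the p-quantile of ln T is μ + z_p·σ.
ln(112) = 4.718 and ln(430) = 6.064; z_{0.13} = -1.126, z_{0.96} = 1.751.
σ = (6.064 − 4.718)/(1.751 − (-1.126)) = 0.468.
μ = 4.718 − (-1.126)·0.468 = 5.245.
CV = √(exp(σ²)−1) = √(exp(0.2186)−1) = 0.494.

σ ≈ 0.468, CV ≈ 0.494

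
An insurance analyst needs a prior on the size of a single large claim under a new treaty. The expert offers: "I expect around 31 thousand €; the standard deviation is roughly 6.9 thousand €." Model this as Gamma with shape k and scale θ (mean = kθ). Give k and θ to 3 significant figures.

k ≈ 20.2, θ ≈ 1.54

For Gamma(k, scale θ): mean = kθ, variance = kθ², so CV = 1/√k.
CV = SD/mean = 6.9/31 = 0.2226, hence k = 1/CV² = 20.2.
Then θ = mean/k = 31/20.2 = 1.54.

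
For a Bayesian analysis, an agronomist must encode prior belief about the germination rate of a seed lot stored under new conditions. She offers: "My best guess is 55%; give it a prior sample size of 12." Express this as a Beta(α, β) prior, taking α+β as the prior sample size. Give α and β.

Under the effective-sample-size interpretation, Beta(α, β) has prior mean α/(α+β) and prior sample size α+β.
So α+β = 12 and α/(α+β) = 0.55, giving α = 0.55·12 = 6.6 and β = 12 − 6.6 = 5.4.

α = 6.6, β = 5.4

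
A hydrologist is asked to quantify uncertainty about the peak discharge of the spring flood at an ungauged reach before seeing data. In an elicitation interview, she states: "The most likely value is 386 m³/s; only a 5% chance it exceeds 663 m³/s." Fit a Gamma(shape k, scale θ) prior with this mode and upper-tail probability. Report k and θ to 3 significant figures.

k ≈ 10.5, θ ≈ 40.5

Gamma(k,θ) with k>1 has mode (k−1)θ, so θ = 386/(k−1).
Need P(X < 663) = 0.95 with θ tied to k this way. Start at k = 2, θ = 386: P(X<663) ≈ 0.512.
Too low — raise k to concentrate. Iterating converges to k ≈ 10.5.
Then θ = 386/(10.5−1) ≈ 40.5.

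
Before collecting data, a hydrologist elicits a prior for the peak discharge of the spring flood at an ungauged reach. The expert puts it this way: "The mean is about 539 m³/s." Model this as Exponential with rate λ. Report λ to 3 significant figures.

λ ≈ 0.00186

Exponential mean = 1/λ, so λ = 1/539.0 = 0.00186.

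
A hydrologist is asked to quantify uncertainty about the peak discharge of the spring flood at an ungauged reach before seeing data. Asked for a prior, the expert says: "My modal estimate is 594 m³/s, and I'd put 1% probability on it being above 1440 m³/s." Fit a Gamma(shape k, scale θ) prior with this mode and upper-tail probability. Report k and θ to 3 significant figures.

k ≈ 7.03, θ ≈ 98.6

Gamma(k,θ) with k>1 has mode (k−1)θ, so θ = 594/(k−1).
Need P(X < 1440) = 0.99 with θ tied to k this way. Start at k = 2, θ = 594: P(X<1440) ≈ 0.697.
Too low — raise k to concentrate. Iterating converges to k ≈ 7.03.
Then θ = 594/(7.03−1) ≈ 98.6.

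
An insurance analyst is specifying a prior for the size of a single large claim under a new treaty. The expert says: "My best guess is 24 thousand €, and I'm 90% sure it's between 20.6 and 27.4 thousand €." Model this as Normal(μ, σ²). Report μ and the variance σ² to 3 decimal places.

μ = 24.000, σ² = 4.273

A symmetric 90% interval runs μ ± z·σ with z = 1.645.
Half-width = 3.4, so σ = 3.4/1.645 = 2.0671 and σ² = 4.273.
μ is the stated best guess, 24.000.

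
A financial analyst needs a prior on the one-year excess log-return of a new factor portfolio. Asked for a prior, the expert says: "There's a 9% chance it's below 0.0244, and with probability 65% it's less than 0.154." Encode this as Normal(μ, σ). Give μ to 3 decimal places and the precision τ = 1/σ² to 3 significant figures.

The p-quantile of Normal(μ,σ) is μ + z_p·σ, with z_{0.09} = -1.341 and z_{0.65} = 0.3853.
Eliminate σ: μ = (z₂·x₁ − z₁·x₂)/(z₂ − z₁) = (0.3853·0.0244 − (-1.341)·0.154)/1.726 = 0.125.
Then σ = (x₂ − x₁)/(z₂ − z₁) = (0.154 − 0.0244)/1.726 = 0.075.
Precision τ = 1/σ² = 1/0.07508² = 177.

μ = 0.125, τ = 177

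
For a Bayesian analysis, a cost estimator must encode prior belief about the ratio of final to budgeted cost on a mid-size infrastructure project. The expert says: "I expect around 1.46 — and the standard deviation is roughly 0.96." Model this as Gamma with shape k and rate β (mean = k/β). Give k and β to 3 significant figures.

k ≈ 2.31, β ≈ 1.58

For Gamma(k, rate β): mean = k/β, variance = k/β², so CV = 1/√k.
CV = SD/mean = 0.96/1.46 = 0.6575, hence k = 1/CV² = 2.31.
Then β = k/mean = 2.31/1.46 = 1.58.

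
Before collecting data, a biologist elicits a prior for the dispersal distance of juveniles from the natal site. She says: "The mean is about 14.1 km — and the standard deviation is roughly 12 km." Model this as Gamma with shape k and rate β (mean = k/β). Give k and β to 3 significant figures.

For Gamma(k, rate β): mean = k/β, variance = k/β², so CV = 1/√k.
CV = SD/mean = 12/14.1 = 0.8511, hence k = 1/CV² = 1.38.
Then β = k/mean = 1.38/14.1 = 0.0979.

k ≈ 1.38, β ≈ 0.0979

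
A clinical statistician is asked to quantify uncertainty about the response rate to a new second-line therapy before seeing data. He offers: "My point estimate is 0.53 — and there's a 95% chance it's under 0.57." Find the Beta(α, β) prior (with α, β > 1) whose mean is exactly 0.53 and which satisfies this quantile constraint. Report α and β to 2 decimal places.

α ≈ 221.88, β ≈ 196.76

With mean 0.53 fixed, write α = 0.53s, β = 0.47s where s = α+β.
Need P(θ < 0.57) = 0.95 under Beta(0.53s, 0.47s). Normal approximation: (q−m)/√(m(1−m)/s) ≈ z_{0.95} = 1.64, so s ≈ 0.53·0.47·(1.64)²/(0.57−0.53)² = 421.2.
At s = 421.2: P(θ<0.57) ≈ 0.951. Adjusting to match 0.95 gives s ≈ 418.65.
So α = 0.53·418.65 ≈ 221.88, β = 0.47·418.65 ≈ 196.76.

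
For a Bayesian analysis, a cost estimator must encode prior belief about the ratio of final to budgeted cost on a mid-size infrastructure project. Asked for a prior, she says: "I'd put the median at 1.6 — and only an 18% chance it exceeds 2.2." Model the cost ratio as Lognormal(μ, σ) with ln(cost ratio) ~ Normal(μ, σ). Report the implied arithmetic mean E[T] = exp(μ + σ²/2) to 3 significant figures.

If T ~ Lognormal(μ,σ) then ln T ~ Normal(μ,σ), so the p-quantile of ln T is μ + z_p·σ.
ln(1.6) = 0.47 and ln(2.2) = 0.7885; z_{0.5} = 0, z_{0.82} = 0.9154.
σ = (0.7885 − 0.47)/(0.9154 − (0)) = 0.348.
μ = 0.47 − (0)·0.348 = 0.470.
E[T] = exp(μ + σ²/2) = exp(0.470 + 0.0605) = 1.7.

E[T] ≈ 1.7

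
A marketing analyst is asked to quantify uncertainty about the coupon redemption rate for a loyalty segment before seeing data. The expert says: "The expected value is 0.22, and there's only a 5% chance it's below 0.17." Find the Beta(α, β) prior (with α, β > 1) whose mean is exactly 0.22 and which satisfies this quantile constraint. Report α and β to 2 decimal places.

α ≈ 37.69, β ≈ 133.62

With mean 0.22 fixed, write α = 0.22s, β = 0.78s where s = α+β.
Need P(θ < 0.17) = 0.05 under Beta(0.22s, 0.78s). Normal approximation: (q−m)/√(m(1−m)/s) ≈ z_{0.05} = -1.64, so s ≈ 0.22·0.78·(-1.64)²/(0.17−0.22)² = 185.7.
At s = 185.7: P(θ<0.17) ≈ 0.043. Adjusting to match 0.05 gives s ≈ 171.31.
So α = 0.22·171.31 ≈ 37.69, β = 0.78·171.31 ≈ 133.62.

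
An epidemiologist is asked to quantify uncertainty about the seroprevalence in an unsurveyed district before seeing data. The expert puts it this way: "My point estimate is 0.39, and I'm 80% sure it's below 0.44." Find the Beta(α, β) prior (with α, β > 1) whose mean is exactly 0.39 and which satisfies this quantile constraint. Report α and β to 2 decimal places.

α ≈ 25.99, β ≈ 40.65

With mean 0.39 fixed, write α = 0.39s, β = 0.61s where s = α+β.
Need P(θ < 0.44) = 0.8 under Beta(0.39s, 0.61s). Normal approximation: (q−m)/√(m(1−m)/s) ≈ z_{0.8} = 0.842, so s ≈ 0.39·0.61·(0.842)²/(0.44−0.39)² = 67.4.
At s = 67.4: P(θ<0.44) ≈ 0.801. Adjusting to match 0.8 gives s ≈ 66.63.
So α = 0.39·66.63 ≈ 25.99, β = 0.61·66.63 ≈ 40.65.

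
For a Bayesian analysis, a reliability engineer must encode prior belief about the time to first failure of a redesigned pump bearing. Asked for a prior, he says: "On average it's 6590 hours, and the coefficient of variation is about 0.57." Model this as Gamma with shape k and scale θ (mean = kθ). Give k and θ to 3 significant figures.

For Gamma(k, scale θ): mean = kθ, variance = kθ², so CV = 1/√k.
CV = 0.57, hence k = 1/CV² = 3.08.
Then θ = mean/k = 6590/3.08 = 2140.

k ≈ 3.08, θ ≈ 2140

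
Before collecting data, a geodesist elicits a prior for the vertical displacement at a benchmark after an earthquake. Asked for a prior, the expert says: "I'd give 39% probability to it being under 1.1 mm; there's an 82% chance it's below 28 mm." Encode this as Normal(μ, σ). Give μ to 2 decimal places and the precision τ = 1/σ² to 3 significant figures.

The p-quantile of Normal(μ,σ) is μ + z_p·σ, with z_{0.39} = -0.2793 and z_{0.82} = 0.9154.
Eliminate σ: μ = (z₂·x₁ − z₁·x₂)/(z₂ − z₁) = (0.9154·1.1 − (-0.2793)·28)/1.195 = 7.39.
Then σ = (x₂ − x₁)/(z₂ − z₁) = (28 − 1.1)/1.195 = 22.52.
Precision τ = 1/σ² = 1/22.52² = 0.00197.

μ = 7.39, τ = 0.00197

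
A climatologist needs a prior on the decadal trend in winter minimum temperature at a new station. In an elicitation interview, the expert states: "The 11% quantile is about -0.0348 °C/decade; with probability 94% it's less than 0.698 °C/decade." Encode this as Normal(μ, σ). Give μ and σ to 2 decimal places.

For Normal(μ,σ), the p-quantile is μ + z_p·σ. Here z_{0.11} = -1.227, z_{0.94} = 1.555.
So -0.0348 = μ − 1.227σ and 0.698 = μ + 1.555σ.
Subtracting: σ = (0.698 − -0.0348)/(1.555 − (-1.227)) = 0.26.
Then μ = -0.0348 − (-1.227)·0.26 = 0.29.

μ = 0.29, σ = 0.26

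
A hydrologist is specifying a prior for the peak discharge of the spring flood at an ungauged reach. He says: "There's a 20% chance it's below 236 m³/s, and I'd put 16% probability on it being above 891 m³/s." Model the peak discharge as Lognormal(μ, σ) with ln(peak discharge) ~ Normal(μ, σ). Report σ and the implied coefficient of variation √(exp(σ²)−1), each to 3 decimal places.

If T ~ Lognormal(μ,σ) then ln T ~ Normal(μ,σ), so the p-quantile of ln T is μ + z_p·σ.
ln(236) = 5.464 and ln(891) = 6.792; z_{0.2} = -0.8416, z_{0.84} = 0.9945.
σ = (6.792 − 5.464)/(0.9945 − (-0.8416)) = 0.724.
μ = 5.464 − (-0.8416)·0.724 = 6.073.
CV = √(exp(σ²)−1) = √(exp(0.5235)−1) = 0.829.

σ ≈ 0.724, CV ≈ 0.829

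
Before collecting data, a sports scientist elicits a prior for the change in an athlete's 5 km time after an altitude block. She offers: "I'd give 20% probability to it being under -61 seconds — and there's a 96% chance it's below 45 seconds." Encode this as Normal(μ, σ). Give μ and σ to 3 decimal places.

μ = -26.586, σ = 40.890

The p-quantile of Normal(μ,σ) is μ + z_p·σ, with z_{0.2} = -0.8416 and z_{0.96} = 1.751.
Eliminate σ: μ = (z₂·x₁ − z₁·x₂)/(z₂ − z₁) = (1.751·-61 − (-0.8416)·45)/2.592 = -26.586.
Then σ = (x₂ − x₁)/(z₂ − z₁) = (45 − -61)/2.592 = 40.890.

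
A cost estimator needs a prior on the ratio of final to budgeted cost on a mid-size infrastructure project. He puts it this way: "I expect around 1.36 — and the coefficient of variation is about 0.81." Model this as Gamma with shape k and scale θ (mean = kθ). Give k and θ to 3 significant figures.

For Gamma(k, scale θ): mean = kθ, variance = kθ², so CV = 1/√k.
CV = 0.81, hence k = 1/CV² = 1.52.
Then θ = mean/k = 1.36/1.52 = 0.892.

k ≈ 1.52, θ ≈ 0.892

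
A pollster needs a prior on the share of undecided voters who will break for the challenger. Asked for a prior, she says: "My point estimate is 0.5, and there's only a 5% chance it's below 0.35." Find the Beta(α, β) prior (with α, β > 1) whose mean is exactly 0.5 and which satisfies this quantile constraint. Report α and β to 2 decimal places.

α ≈ 14.59, β ≈ 14.59

With mean 0.5 fixed, write α = 0.5s, β = 0.5s where s = α+β.
Need P(θ < 0.35) = 0.05 under Beta(0.5s, 0.5s). Normal approximation: (q−m)/√(m(1−m)/s) ≈ z_{0.05} = -1.64, so s ≈ 0.5·0.5·(-1.64)²/(0.35−0.5)² = 30.1.
At s = 30.1: P(θ<0.35) ≈ 0.047. Adjusting to match 0.05 gives s ≈ 29.18.
So α = 0.5·29.18 ≈ 14.59, β = 0.5·29.18 ≈ 14.59.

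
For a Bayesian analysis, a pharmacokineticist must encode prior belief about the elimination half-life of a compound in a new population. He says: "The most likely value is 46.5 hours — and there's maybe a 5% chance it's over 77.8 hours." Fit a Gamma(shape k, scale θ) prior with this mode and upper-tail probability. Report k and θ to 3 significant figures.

k ≈ 11.5, θ ≈ 4.41

Gamma(k,θ) with k>1 has mode (k−1)θ, so θ = 46.5/(k−1).
Need P(X < 77.8) = 0.95 with θ tied to k this way. Start at k = 2, θ = 46.5: P(X<77.8) ≈ 0.498.
Too low — raise k to concentrate. Iterating converges to k ≈ 11.5.
Then θ = 46.5/(11.5−1) ≈ 4.41.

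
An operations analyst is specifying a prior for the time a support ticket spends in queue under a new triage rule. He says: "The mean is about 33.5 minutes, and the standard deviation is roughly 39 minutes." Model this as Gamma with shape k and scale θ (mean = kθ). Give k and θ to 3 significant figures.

For Gamma(k, scale θ): mean = kθ, variance = kθ², so CV = 1/√k.
CV = SD/mean = 39/33.5 = 1.164, hence k = 1/CV² = 0.738.
Then θ = mean/k = 33.5/0.738 = 45.4.

k ≈ 0.738, θ ≈ 45.4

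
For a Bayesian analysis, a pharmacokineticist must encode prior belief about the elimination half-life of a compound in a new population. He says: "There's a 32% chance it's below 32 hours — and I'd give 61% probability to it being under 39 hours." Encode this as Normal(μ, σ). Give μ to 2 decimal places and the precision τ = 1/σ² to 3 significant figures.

μ = 36.38, τ = 0.0114

The p-quantile of Normal(μ,σ) is μ + z_p·σ, with z_{0.32} = -0.4677 and z_{0.61} = 0.2793.
Eliminate σ: μ = (z₂·x₁ − z₁·x₂)/(z₂ − z₁) = (0.2793·32 − (-0.4677)·39)/0.747 = 36.38.
Then σ = (x₂ − x₁)/(z₂ − z₁) = (39 − 32)/0.747 = 9.37.
Precision τ = 1/σ² = 1/9.371² = 0.0114.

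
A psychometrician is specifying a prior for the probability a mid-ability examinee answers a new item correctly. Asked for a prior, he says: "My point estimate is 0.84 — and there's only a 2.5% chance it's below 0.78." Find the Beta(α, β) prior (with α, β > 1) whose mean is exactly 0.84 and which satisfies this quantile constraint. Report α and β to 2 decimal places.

α ≈ 136.40, β ≈ 25.98

With mean 0.84 fixed, write α = 0.84s, β = 0.16s where s = α+β.
Need P(θ < 0.78) = 0.025 under Beta(0.84s, 0.16s). Normal approximation: (q−m)/√(m(1−m)/s) ≈ z_{0.025} = -1.96, so s ≈ 0.84·0.16·(-1.96)²/(0.78−0.84)² = 143.4.
At s = 143.4: P(θ<0.78) ≈ 0.032. Adjusting to match 0.025 gives s ≈ 162.38.
So α = 0.84·162.38 ≈ 136.40, β = 0.16·162.38 ≈ 25.98.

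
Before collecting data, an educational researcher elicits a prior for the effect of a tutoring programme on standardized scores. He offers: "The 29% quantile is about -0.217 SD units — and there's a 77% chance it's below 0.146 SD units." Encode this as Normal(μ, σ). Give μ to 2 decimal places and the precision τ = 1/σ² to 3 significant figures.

The p-quantile of Normal(μ,σ) is μ + z_p·σ, with z_{0.29} = -0.5534 and z_{0.77} = 0.7388.
Eliminate σ: μ = (z₂·x₁ − z₁·x₂)/(z₂ − z₁) = (0.7388·-0.217 − (-0.5534)·0.146)/1.292 = -0.06.
Then σ = (x₂ − x₁)/(z₂ − z₁) = (0.146 − -0.217)/1.292 = 0.28.
Precision τ = 1/σ² = 1/0.2809² = 12.7.

μ = -0.06, τ = 12.7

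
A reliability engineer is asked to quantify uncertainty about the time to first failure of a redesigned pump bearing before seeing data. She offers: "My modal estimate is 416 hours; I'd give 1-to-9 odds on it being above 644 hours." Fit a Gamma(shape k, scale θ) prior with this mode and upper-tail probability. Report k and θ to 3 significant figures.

Gamma(k,θ) with k>1 has mode (k−1)θ, so θ = 416/(k−1).
Need P(X < 644) = 0.9 with θ tied to k this way. Start at k = 2, θ = 416: P(X<644) ≈ 0.458.
Too low — raise k to concentrate. Iterating converges to k ≈ 10.8.
Then θ = 416/(10.8−1) ≈ 42.5.

k ≈ 10.8, θ ≈ 42.5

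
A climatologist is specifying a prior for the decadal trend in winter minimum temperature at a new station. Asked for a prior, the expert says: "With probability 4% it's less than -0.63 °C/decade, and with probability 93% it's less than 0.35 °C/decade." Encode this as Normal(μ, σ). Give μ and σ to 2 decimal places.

For Normal(μ,σ), the p-quantile is μ + z_p·σ. Here z_{0.04} = -1.751, z_{0.93} = 1.476.
So -0.63 = μ − 1.751σ and 0.35 = μ + 1.476σ.
Subtracting: σ = (0.35 − -0.63)/(1.476 − (-1.751)) = 0.30.
Then μ = -0.63 − (-1.751)·0.30 = -0.10.

μ = -0.10, σ = 0.30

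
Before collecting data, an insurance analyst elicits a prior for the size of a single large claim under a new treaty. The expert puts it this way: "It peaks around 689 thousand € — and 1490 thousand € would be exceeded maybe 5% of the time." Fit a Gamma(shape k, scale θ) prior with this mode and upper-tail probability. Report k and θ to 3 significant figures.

k ≈ 5.63, θ ≈ 149

Gamma(k,θ) with k>1 has mode (k−1)θ, so θ = 689/(k−1).
Need P(X < 1490) = 0.95 with θ tied to k this way. Start at k = 2, θ = 689: P(X<1490) ≈ 0.636.
Too low — raise k to concentrate. Iterating converges to k ≈ 5.63.
Then θ = 689/(5.63−1) ≈ 149.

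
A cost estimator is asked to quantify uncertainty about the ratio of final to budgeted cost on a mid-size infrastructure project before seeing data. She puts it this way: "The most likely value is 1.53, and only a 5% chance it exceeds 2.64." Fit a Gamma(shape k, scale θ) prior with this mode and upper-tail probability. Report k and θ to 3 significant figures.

Gamma(k,θ) with k>1 has mode (k−1)θ, so θ = 1.53/(k−1).
Need P(X < 2.64) = 0.95 with θ tied to k this way. Start at k = 2, θ = 1.53: P(X<2.64) ≈ 0.515.
Too low — raise k to concentrate. Iterating converges to k ≈ 10.4.
Then θ = 1.53/(10.4−1) ≈ 0.163.

k ≈ 10.4, θ ≈ 0.163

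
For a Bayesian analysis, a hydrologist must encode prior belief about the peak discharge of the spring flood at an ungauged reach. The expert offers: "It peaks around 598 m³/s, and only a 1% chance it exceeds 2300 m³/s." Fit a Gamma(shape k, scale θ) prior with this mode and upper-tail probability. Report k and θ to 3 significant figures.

k ≈ 3.33, θ ≈ 257

Gamma(k,θ) with k>1 has mode (k−1)θ, so θ = 598/(k−1).
Need P(X < 2300) = 0.99 with θ tied to k this way. Start at k = 2, θ = 598: P(X<2300) ≈ 0.896.
Too low — raise k to concentrate. Iterating converges to k ≈ 3.33.
Then θ = 598/(3.33−1) ≈ 257.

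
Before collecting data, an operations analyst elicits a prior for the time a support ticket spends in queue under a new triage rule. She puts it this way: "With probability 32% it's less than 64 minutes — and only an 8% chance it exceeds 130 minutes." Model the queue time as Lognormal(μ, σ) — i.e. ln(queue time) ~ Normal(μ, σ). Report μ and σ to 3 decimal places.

μ ≈ 4.336, σ ≈ 0.378

If T ~ Lognormal(μ,σ) then ln T ~ Normal(μ,σ), so the p-quantile of ln T is μ + z_p·σ.
ln(64) = 4.159 and ln(130) = 4.868; z_{0.32} = -0.4677, z_{0.92} = 1.405.
σ = (4.868 − 4.159)/(1.405 − (-0.4677)) = 0.378.
μ = 4.159 − (-0.4677)·0.378 = 4.336.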